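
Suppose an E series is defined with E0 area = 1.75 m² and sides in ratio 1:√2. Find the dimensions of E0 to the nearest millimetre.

1112 × 1573 mm

Let the short side be w mm. Then w · w√2 = 1.75 m² = 1,750,000 mm².
w² = 1,750,000/√2, so w ≈ 1112.4 mm; long side = w√2 ≈ 1573.2 mm.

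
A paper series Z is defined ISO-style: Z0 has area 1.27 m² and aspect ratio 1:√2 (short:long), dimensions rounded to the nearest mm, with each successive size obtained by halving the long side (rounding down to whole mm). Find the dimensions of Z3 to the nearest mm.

Let Z0's short side be w mm. w · w√2 = 1.27 m² = 1,270,000 mm², so w ≈ 947.6 mm and w√2 ≈ 1340.2 mm → Z0 = 948 × 1340 mm.
Z1: ⌊1340/2⌋ × 948 = 670 × 948 mm
Z2: ⌊948/2⌋ × 670 = 474 × 670 mm
Z3: ⌊670/2⌋ × 474 = 335 × 474 mm

335 × 474 mm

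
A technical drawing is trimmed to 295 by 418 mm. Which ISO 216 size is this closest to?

A3 (297 × 420 mm)

Aspect ratio 418/295 ≈ 1.417 — close to the ISO √2 ≈ 1.414.
In the A-series (A0 area = 1 m²): A3 = 297 × 420 mm.
Off by 4 mm total — nearest standard size.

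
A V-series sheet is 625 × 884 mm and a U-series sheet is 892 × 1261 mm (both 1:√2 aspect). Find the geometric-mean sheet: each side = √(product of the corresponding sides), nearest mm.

747 × 1056 mm

Short side: √(625 · 892) = √557500 ≈ 746.7 → 747 mm
Long side: √(884 · 1261) = √1114724 ≈ 1055.8 → 1056 mm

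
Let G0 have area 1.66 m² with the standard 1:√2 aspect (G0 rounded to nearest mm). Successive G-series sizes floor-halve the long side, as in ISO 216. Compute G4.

270 × 383 mm

Let G0's short side be w mm. w · w√2 = 1.66 m² = 1,660,000 mm², so w ≈ 1083.4 mm and w√2 ≈ 1532.2 mm → G0 = 1083 × 1532 mm.
G1: ⌊1532/2⌋ × 1083 = 766 × 1083 mm
G2: ⌊1083/2⌋ × 766 = 541 × 766 mm
G3: ⌊766/2⌋ × 541 = 383 × 541 mm
G4: ⌊541/2⌋ × 383 = 270 × 383 mm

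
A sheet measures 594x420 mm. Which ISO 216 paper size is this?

A2 (420 × 594 mm)

Aspect ratio 594/420 ≈ 1.414 — close to the ISO √2 ≈ 1.414.
In the A-series (A0 area = 1 m²): A2 = 420 × 594 mm.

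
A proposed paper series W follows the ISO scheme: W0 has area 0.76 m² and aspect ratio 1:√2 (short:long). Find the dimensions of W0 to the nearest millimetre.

Let the short side be w mm. Then w · w√2 = 0.76 m² = 760,000 mm².
w² = 760,000/√2, so w ≈ 733.1 mm; long side = w√2 ≈ 1036.7 mm.

733 × 1037 mm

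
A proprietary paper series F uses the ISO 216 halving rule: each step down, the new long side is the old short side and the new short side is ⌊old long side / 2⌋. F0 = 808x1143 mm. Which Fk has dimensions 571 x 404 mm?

F2

F0: 808 × 1143 mm
F1: 571 × 808 mm
F2: 404 × 571 mm
F3: 285 × 404 mm
→ matches F2.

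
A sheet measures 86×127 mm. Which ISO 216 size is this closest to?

Aspect ratio 127/86 ≈ 1.477 (ISO target is √2 ≈ 1.414).
In the B-series (B0 = 1000 × 1414 mm): B7 = 88 × 125 mm.
Off by 4 mm total — nearest standard size.

B7 (88 × 125 mm)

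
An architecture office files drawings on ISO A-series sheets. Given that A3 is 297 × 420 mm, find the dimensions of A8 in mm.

A4: ⌊420/2⌋ × 297 = 210 × 297 mm
A5: ⌊297/2⌋ × 210 = 148 × 210 mm
A6: ⌊210/2⌋ × 148 = 105 × 148 mm
A7: ⌊148/2⌋ × 105 = 74 × 105 mm
A8: ⌊105/2⌋ × 74 = 52 × 74 mm

52 × 74 mm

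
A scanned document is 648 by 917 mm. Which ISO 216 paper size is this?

C1 (648 × 917 mm)

Aspect ratio 917/648 ≈ 1.415 — close to the ISO √2 ≈ 1.414.
In the C-series (envelope sizes, between A and B): C1 = 648 × 917 mm.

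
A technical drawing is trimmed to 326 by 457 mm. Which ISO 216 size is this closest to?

Aspect ratio 457/326 ≈ 1.402 — close to the ISO √2 ≈ 1.414.
In the C-series (envelope sizes, between A and B): C3 = 324 × 458 mm.
Off by 3 mm total — nearest standard size.

C3 (324 × 458 mm)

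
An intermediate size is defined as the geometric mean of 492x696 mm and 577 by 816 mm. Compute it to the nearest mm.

533 × 754 mm

Short side: √(492 · 577) = √283884 ≈ 532.8 → 533 mm
Long side: √(696 · 816) = √567936 ≈ 753.6 → 754 mm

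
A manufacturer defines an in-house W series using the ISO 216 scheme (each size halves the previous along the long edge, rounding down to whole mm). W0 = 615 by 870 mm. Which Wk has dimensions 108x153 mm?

W5

W0: 615 × 870 mm
W1: 435 × 615 mm
W2: 307 × 435 mm
W3: 217 × 307 mm
W4: 153 × 217 mm
W5: 108 × 153 mm
W6: 76 × 108 mm
→ matches W5.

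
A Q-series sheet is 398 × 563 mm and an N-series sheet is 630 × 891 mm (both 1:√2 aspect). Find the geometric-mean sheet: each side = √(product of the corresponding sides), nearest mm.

Short side: √(398 · 630) = √250740 ≈ 500.7 → 501 mm
Long side: √(563 · 891) = √501633 ≈ 708.3 → 708 mm

501 × 708 mm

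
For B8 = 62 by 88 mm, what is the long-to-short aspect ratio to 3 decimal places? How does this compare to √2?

1.419

88 / 62 = 1.419
ISO 216 targets √2 ≈ 1.414; the +0.005 deviation is from mm rounding.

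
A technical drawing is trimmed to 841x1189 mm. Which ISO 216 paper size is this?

A0 (841 × 1189 mm)

Aspect ratio 1189/841 ≈ 1.414 — close to the ISO √2 ≈ 1.414.
In the A-series (A0 area = 1 m²): A0 = 841 × 1189 mm.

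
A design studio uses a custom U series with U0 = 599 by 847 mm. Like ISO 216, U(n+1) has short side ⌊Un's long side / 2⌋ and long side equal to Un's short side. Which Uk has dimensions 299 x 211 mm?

U0: 599 × 847 mm
U1: 423 × 599 mm
U2: 299 × 423 mm
U3: 211 × 299 mm
U4: 149 × 211 mm
→ matches U3.

U3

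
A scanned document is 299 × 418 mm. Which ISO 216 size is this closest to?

A3 (297 × 420 mm)

Aspect ratio 418/299 ≈ 1.398 (ISO target is √2 ≈ 1.414).
In the A-series (A0 area = 1 m²): A3 = 297 × 420 mm.
Off by 4 mm total — nearest standard size.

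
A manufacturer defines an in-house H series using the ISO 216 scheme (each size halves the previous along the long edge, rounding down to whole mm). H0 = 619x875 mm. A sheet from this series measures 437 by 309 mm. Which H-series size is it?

H0: 619 × 875 mm
H1: 437 × 619 mm
H2: 309 × 437 mm
H3: 218 × 309 mm
→ matches H2.

H2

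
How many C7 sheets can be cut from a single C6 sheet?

2

Each ISO step halves the sheet: 1 × C6 → 2 × C7
From C6 to C7 is 1 halving step: 2^1 = 2.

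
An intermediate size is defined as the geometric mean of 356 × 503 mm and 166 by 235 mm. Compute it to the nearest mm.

Short side: √(356 · 166) = √59096 ≈ 243.1 → 243 mm
Long side: √(503 · 235) = √118205 ≈ 343.8 → 344 mm

243 × 344 mm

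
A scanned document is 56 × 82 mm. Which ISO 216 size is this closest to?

C8 (57 × 81 mm)

Aspect ratio 82/56 ≈ 1.464 (ISO target is √2 ≈ 1.414).
In the C-series (envelope sizes, between A and B): C8 = 57 × 81 mm.
Off by 2 mm total — nearest standard size.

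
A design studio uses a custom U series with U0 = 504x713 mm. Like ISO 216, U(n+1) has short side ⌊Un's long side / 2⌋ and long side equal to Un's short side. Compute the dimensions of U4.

126 × 178 mm

U1: ⌊713/2⌋ × 504 = 356 × 504 mm
U2: ⌊504/2⌋ × 356 = 252 × 356 mm
U3: ⌊356/2⌋ × 252 = 178 × 252 mm
U4: ⌊252/2⌋ × 178 = 126 × 178 mm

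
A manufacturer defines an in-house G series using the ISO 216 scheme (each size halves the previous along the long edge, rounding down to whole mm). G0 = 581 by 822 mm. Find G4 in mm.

G1: ⌊822/2⌋ × 581 = 411 × 581 mm
G2: ⌊581/2⌋ × 411 = 290 × 411 mm
G3: ⌊411/2⌋ × 290 = 205 × 290 mm
G4: ⌊290/2⌋ × 205 = 145 × 205 mm

145 × 205 mm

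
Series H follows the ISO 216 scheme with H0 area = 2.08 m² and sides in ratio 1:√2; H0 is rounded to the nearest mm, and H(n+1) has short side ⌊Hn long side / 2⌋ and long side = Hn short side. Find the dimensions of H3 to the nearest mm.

Let H0's short side be w mm. w · w√2 = 2.08 m² = 2,080,000 mm², so w ≈ 1212.8 mm and w√2 ≈ 1715.1 mm → H0 = 1213 × 1715 mm.
H1: ⌊1715/2⌋ × 1213 = 857 × 1213 mm
H2: ⌊1213/2⌋ × 857 = 606 × 857 mm
H3: ⌊857/2⌋ × 606 = 428 × 606 mm

428 × 606 mm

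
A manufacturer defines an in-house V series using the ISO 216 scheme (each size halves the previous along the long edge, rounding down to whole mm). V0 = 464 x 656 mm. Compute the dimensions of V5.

V1: ⌊656/2⌋ × 464 = 328 × 464 mm
V2: ⌊464/2⌋ × 328 = 232 × 328 mm
V3: ⌊328/2⌋ × 232 = 164 × 232 mm
V4: ⌊232/2⌋ × 164 = 116 × 164 mm
V5: ⌊164/2⌋ × 116 = 82 × 116 mm

82 × 116 mm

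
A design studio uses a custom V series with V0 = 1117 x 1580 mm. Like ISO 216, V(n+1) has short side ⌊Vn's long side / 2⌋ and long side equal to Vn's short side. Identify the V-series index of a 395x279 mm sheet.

V0: 1117 × 1580 mm
V1: 790 × 1117 mm
V2: 558 × 790 mm
V3: 395 × 558 mm
V4: 279 × 395 mm
V5: 197 × 279 mm
→ matches V4.

V4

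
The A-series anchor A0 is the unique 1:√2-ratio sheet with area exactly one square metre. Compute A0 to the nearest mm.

Let the short side be w mm. Then the long side is w√2 and w · w√2 = 10⁶ mm².
w² = 10⁶/√2, so w = 1000 / 2^(1/4) ≈ 840.9 mm; long side = 1000 · 2^(1/4) ≈ 1189.2 mm.

841 × 1189 mm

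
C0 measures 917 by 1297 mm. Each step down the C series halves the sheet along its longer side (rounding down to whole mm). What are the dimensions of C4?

229 × 324 mm

C1: ⌊1297/2⌋ × 917 = 648 × 917 mm
C2: ⌊917/2⌋ × 648 = 458 × 648 mm
C3: ⌊648/2⌋ × 458 = 324 × 458 mm
C4: ⌊458/2⌋ × 324 = 229 × 324 mm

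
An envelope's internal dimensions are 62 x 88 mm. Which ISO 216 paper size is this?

Aspect ratio 88/62 ≈ 1.419 — close to the ISO √2 ≈ 1.414.
In the B-series (B0 = 1000 × 1414 mm): B8 = 62 × 88 mm.

B8 (62 × 88 mm)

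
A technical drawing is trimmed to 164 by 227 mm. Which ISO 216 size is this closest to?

Aspect ratio 227/164 ≈ 1.384 (ISO target is √2 ≈ 1.414).
In the C-series (envelope sizes, between A and B): C5 = 162 × 229 mm.
Off by 4 mm total — nearest standard size.

C5 (162 × 229 mm)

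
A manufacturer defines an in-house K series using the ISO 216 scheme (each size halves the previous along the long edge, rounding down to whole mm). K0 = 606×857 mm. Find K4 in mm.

151 × 214 mm

K1 = 428 × 606 mm (from K0 by 1 halving).
K2: ⌊606/2⌋ × 428 = 303 × 428 mm
K3: ⌊428/2⌋ × 303 = 214 × 303 mm
K4: ⌊303/2⌋ × 214 = 151 × 214 mm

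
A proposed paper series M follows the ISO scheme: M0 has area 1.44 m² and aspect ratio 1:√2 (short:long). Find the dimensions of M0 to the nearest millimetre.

Let the short side be w mm. Then w · w√2 = 1.44 m² = 1,440,000 mm².
w² = 1,440,000/√2, so w ≈ 1009.1 mm; long side = w√2 ≈ 1427.0 mm.

1009 × 1427 mm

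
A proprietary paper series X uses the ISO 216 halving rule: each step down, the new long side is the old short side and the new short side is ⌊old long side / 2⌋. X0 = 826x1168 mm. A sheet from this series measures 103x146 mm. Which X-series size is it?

X6

X0: 826 × 1168 mm
X1: 584 × 826 mm
X2: 413 × 584 mm
X3: 292 × 413 mm
X4: 206 × 292 mm
X5: 146 × 206 mm
X6: 103 × 146 mm
X7: 73 × 103 mm
→ matches X6.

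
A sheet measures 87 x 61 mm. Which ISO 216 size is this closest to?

Aspect ratio 87/61 ≈ 1.426 — close to the ISO √2 ≈ 1.414.
In the B-series (B0 = 1000 × 1414 mm): B8 = 62 × 88 mm.
Off by 2 mm total — nearest standard size.

B8 (62 × 88 mm)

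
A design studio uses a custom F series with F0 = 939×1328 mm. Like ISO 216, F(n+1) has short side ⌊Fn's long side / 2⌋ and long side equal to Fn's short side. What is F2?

469 × 664 mm

F1: ⌊1328/2⌋ × 939 = 664 × 939 mm
F2: ⌊939/2⌋ × 664 = 469 × 664 mm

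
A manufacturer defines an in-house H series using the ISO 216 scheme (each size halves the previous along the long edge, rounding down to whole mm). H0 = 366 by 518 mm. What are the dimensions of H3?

H1: ⌊518/2⌋ × 366 = 259 × 366 mm
H2: ⌊366/2⌋ × 259 = 183 × 259 mm
H3: ⌊259/2⌋ × 183 = 129 × 183 mm

129 × 183 mm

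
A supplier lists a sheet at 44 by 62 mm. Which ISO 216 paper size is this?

B9 (44 × 62 mm)

Aspect ratio 62/44 ≈ 1.409 — close to the ISO √2 ≈ 1.414.
In the B-series (B0 = 1000 × 1414 mm): B9 = 44 × 62 mm.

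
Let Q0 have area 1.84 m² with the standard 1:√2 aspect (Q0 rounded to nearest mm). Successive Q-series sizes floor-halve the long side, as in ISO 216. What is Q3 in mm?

403 × 570 mm

Let Q0's short side be w mm. w · w√2 = 1.84 m² = 1,840,000 mm², so w ≈ 1140.6 mm and w√2 ≈ 1613.1 mm → Q0 = 1141 × 1613 mm.
Q1: ⌊1613/2⌋ × 1141 = 806 × 1141 mm
Q2: ⌊1141/2⌋ × 806 = 570 × 806 mm
Q3: ⌊806/2⌋ × 570 = 403 × 570 mm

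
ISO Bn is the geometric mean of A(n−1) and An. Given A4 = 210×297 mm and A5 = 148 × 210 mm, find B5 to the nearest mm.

Short side: √(210 · 148) = √31080 ≈ 176.3 → 176 mm
Long side: √(297 · 210) = √62370 ≈ 249.7 → 250 mm

176 × 250 mm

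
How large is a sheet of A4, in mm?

A0 = 841 × 1189 mm (A0 has area 1 m², aspect 1:√2).
A1: ⌊1189/2⌋ × 841 = 594 × 841 mm
A2: ⌊841/2⌋ × 594 = 420 × 594 mm
A3: ⌊594/2⌋ × 420 = 297 × 420 mm
A4: ⌊420/2⌋ × 297 = 210 × 297 mm

210 × 297 mm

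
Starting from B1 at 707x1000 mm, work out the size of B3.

353 × 500 mm

B2: ⌊1000/2⌋ × 707 = 500 × 707 mm
B3: ⌊707/2⌋ × 500 = 353 × 500 mm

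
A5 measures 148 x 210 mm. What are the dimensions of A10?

A6: ⌊210/2⌋ × 148 = 105 × 148 mm
A7: ⌊148/2⌋ × 105 = 74 × 105 mm
A8: ⌊105/2⌋ × 74 = 52 × 74 mm
A9: ⌊74/2⌋ × 52 = 37 × 52 mm
A10: ⌊52/2⌋ × 37 = 26 × 37 mm

26 × 37 mm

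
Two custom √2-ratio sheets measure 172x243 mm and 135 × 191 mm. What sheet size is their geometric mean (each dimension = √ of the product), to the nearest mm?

152 × 215 mm

Short side: √(172 · 135) = √23220 ≈ 152.4 → 152 mm
Long side: √(243 · 191) = √46413 ≈ 215.4 → 215 mm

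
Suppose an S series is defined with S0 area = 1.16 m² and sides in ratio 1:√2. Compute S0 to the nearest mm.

Let the short side be w mm. Then w · w√2 = 1.16 m² = 1,160,000 mm².
w² = 1,160,000/√2, so w ≈ 905.7 mm; long side = w√2 ≈ 1280.8 mm.

906 × 1281 mm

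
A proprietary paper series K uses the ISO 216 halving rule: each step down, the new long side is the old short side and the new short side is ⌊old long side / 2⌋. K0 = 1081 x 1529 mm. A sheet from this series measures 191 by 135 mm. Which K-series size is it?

K6

K0: 1081 × 1529 mm
K1: 764 × 1081 mm
K2: 540 × 764 mm
K3: 382 × 540 mm
K4: 270 × 382 mm
K5: 191 × 270 mm
K6: 135 × 191 mm
K7: 95 × 135 mm
→ matches K6.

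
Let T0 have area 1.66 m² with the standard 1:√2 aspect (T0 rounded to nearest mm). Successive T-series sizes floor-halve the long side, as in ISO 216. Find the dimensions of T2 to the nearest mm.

Let T0's short side be w mm. w · w√2 = 1.66 m² = 1,660,000 mm², so w ≈ 1083.4 mm and w√2 ≈ 1532.2 mm → T0 = 1083 × 1532 mm.
T1: ⌊1532/2⌋ × 1083 = 766 × 1083 mm
T2: ⌊1083/2⌋ × 766 = 541 × 766 mm

541 × 766 mm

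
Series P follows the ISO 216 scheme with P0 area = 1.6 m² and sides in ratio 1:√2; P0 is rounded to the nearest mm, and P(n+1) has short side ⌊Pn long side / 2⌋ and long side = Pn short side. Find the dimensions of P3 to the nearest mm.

Let P0's short side be w mm. w · w√2 = 1.6 m² = 1,600,000 mm², so w ≈ 1063.7 mm and w√2 ≈ 1504.2 mm → P0 = 1064 × 1504 mm.
P1: ⌊1504/2⌋ × 1064 = 752 × 1064 mm
P2: ⌊1064/2⌋ × 752 = 532 × 752 mm
P3: ⌊752/2⌋ × 532 = 376 × 532 mm

376 × 532 mm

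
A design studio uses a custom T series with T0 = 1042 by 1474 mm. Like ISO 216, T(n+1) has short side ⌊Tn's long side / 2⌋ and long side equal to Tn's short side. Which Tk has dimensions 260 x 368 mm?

T0: 1042 × 1474 mm
T1: 737 × 1042 mm
T2: 521 × 737 mm
T3: 368 × 521 mm
T4: 260 × 368 mm
T5: 184 × 260 mm
→ matches T4.

T4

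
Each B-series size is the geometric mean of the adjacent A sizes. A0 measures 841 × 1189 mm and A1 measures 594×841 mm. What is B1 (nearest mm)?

707 × 1000 mm

Short side: √(841 · 594) = √499554 ≈ 706.8 → 707 mm
Long side: √(1189 · 841) = √999949 ≈ 1000.0 → 1000 mm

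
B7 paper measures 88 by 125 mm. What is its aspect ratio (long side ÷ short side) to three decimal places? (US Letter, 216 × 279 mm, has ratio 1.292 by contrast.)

1.420

125 / 88 = 1.420
ISO 216 targets √2 ≈ 1.414; the +0.006 deviation is from mm rounding.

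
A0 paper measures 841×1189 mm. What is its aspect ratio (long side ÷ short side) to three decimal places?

1.414

1189 / 841 = 1.414
Matches √2 ≈ 1.414 — the ISO 216 defining ratio.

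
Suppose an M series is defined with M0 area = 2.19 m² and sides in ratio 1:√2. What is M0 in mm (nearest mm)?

1244 × 1760 mm

Let the short side be w mm. Then w · w√2 = 2.19 m² = 2,190,000 mm².
w² = 2,190,000/√2, so w ≈ 1244.4 mm; long side = w√2 ≈ 1759.9 mm.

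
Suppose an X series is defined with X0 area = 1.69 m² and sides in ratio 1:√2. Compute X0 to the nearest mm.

1093 × 1546 mm

Let the short side be w mm. Then w · w√2 = 1.69 m² = 1,690,000 mm².
w² = 1,690,000/√2, so w ≈ 1093.2 mm; long side = w√2 ≈ 1546.0 mm.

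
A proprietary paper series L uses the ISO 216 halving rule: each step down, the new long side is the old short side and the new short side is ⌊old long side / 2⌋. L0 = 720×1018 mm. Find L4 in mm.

L1: ⌊1018/2⌋ × 720 = 509 × 720 mm
L2: ⌊720/2⌋ × 509 = 360 × 509 mm
L3: ⌊509/2⌋ × 360 = 254 × 360 mm
L4: ⌊360/2⌋ × 254 = 180 × 254 mm

180 × 254 mm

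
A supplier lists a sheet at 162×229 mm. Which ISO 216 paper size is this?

C5 (162 × 229 mm)

Aspect ratio 229/162 ≈ 1.414 — close to the ISO √2 ≈ 1.414.
In the C-series (envelope sizes, between A and B): C5 = 162 × 229 mm.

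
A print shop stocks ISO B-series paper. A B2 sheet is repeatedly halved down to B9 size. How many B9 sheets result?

128

Each ISO step halves the sheet: 1 × B2 → 2 × B3 → 4 × B4 → 8 × B5 → …
From B2 to B9 is 7 halving steps: 2^7 = 128.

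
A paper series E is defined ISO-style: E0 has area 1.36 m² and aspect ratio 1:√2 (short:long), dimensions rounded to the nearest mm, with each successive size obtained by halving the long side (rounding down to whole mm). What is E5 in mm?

173 × 245 mm

Let E0's short side be w mm. w · w√2 = 1.36 m² = 1,360,000 mm², so w ≈ 980.6 mm and w√2 ≈ 1386.8 mm → E0 = 981 × 1387 mm.
E1: ⌊1387/2⌋ × 981 = 693 × 981 mm
E2: ⌊981/2⌋ × 693 = 490 × 693 mm
E3: ⌊693/2⌋ × 490 = 346 × 490 mm
E4: ⌊490/2⌋ × 346 = 245 × 346 mm
E5: ⌊346/2⌋ × 245 = 173 × 245 mm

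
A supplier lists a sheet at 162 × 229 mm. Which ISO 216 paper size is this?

Aspect ratio 229/162 ≈ 1.414 — close to the ISO √2 ≈ 1.414.
In the C-series (envelope sizes, between A and B): C5 = 162 × 229 mm.

C5 (162 × 229 mm)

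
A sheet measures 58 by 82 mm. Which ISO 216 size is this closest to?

Aspect ratio 82/58 ≈ 1.414 — close to the ISO √2 ≈ 1.414.
In the C-series (envelope sizes, between A and B): C8 = 57 × 81 mm.
Off by 2 mm total — nearest standard size.

C8 (57 × 81 mm)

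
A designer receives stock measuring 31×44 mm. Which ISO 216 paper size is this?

B10 (31 × 44 mm)

Aspect ratio 44/31 ≈ 1.419 — close to the ISO √2 ≈ 1.414.
In the B-series (B0 = 1000 × 1414 mm): B10 = 31 × 44 mm.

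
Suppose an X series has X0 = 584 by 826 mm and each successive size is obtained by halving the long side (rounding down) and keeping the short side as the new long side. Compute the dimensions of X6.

X1 = 413 × 584 mm (from X0 by 1 halving).
X2: ⌊584/2⌋ × 413 = 292 × 413 mm
X3: ⌊413/2⌋ × 292 = 206 × 292 mm
X4: ⌊292/2⌋ × 206 = 146 × 206 mm
X5: ⌊206/2⌋ × 146 = 103 × 146 mm
X6: ⌊146/2⌋ × 103 = 73 × 103 mm

73 × 103 mm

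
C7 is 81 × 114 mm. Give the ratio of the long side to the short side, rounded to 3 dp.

114 / 81 = 1.407
ISO 216 targets √2 ≈ 1.414; the -0.007 deviation is from mm rounding.

1.407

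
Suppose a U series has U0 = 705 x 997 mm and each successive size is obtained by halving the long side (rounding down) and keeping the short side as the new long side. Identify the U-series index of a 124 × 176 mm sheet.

U5

U0: 705 × 997 mm
U1: 498 × 705 mm
U2: 352 × 498 mm
U3: 249 × 352 mm
U4: 176 × 249 mm
U5: 124 × 176 mm
U6: 88 × 124 mm
→ matches U5.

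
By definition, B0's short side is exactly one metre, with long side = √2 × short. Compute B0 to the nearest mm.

1000 × 1414 mm

Short side = 1000 mm; long side = 1000√2 ≈ 1414.2 mm.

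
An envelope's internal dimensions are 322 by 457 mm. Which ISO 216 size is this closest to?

Aspect ratio 457/322 ≈ 1.419 — close to the ISO √2 ≈ 1.414.
In the C-series (envelope sizes, between A and B): C3 = 324 × 458 mm.
Off by 3 mm total — nearest standard size.

C3 (324 × 458 mm)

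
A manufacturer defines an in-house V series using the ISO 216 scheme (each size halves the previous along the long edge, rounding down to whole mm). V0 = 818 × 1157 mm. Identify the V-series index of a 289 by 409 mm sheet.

V0: 818 × 1157 mm
V1: 578 × 818 mm
V2: 409 × 578 mm
V3: 289 × 409 mm
V4: 204 × 289 mm
→ matches V3.

V3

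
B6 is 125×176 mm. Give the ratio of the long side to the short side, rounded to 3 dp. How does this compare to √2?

1.408

176 / 125 = 1.408
ISO 216 targets √2 ≈ 1.414; the -0.006 deviation is from mm rounding.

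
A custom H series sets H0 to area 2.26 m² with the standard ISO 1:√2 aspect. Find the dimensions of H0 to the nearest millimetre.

1264 × 1788 mm

Let the short side be w mm. Then w · w√2 = 2.26 m² = 2,260,000 mm².
w² = 2,260,000/√2, so w ≈ 1264.1 mm; long side = w√2 ≈ 1787.8 mm.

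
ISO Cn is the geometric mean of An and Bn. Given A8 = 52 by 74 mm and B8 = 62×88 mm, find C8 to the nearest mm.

Short side: √(52 · 62) = √3224 ≈ 56.8 → 57 mm
Long side: √(74 · 88) = √6512 ≈ 80.7 → 81 mm

57 × 81 mm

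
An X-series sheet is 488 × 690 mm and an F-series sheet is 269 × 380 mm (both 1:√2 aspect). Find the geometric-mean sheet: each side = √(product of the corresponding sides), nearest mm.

362 × 512 mm

Short side: √(488 · 269) = √131272 ≈ 362.3 → 362 mm
Long side: √(690 · 380) = √262200 ≈ 512.1 → 512 mm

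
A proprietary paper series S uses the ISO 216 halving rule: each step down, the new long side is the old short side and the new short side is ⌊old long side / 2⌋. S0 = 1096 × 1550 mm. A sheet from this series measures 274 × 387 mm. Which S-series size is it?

S4

S0: 1096 × 1550 mm
S1: 775 × 1096 mm
S2: 548 × 775 mm
S3: 387 × 548 mm
S4: 274 × 387 mm
S5: 193 × 274 mm
→ matches S4.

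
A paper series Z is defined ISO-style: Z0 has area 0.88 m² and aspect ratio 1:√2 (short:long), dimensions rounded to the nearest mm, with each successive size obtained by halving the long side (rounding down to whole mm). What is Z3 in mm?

279 × 394 mm

Let Z0's short side be w mm. w · w√2 = 0.88 m² = 880,000 mm², so w ≈ 788.8 mm and w√2 ≈ 1115.6 mm → Z0 = 789 × 1116 mm.
Z1: ⌊1116/2⌋ × 789 = 558 × 789 mm
Z2: ⌊789/2⌋ × 558 = 394 × 558 mm
Z3: ⌊558/2⌋ × 394 = 279 × 394 mm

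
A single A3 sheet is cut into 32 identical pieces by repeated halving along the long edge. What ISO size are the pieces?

A8

32 = 2^5, so 5 halving steps.
A3 → A4 → … → A8 after 5 steps.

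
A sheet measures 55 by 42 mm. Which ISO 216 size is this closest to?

C9 (40 × 57 mm)

Aspect ratio 55/42 ≈ 1.310 (ISO target is √2 ≈ 1.414).
In the C-series (envelope sizes, between A and B): C9 = 40 × 57 mm.
Off by 4 mm total — nearest standard size.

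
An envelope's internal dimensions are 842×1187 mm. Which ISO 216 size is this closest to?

Aspect ratio 1187/842 ≈ 1.410 — close to the ISO √2 ≈ 1.414.
In the A-series (A0 area = 1 m²): A0 = 841 × 1189 mm.
Off by 3 mm total — nearest standard size.

A0 (841 × 1189 mm)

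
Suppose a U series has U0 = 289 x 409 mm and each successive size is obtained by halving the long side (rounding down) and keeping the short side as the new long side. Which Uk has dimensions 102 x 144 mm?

U0: 289 × 409 mm
U1: 204 × 289 mm
U2: 144 × 204 mm
U3: 102 × 144 mm
U4: 72 × 102 mm
→ matches U3.

U3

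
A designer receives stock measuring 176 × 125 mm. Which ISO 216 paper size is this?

Aspect ratio 176/125 ≈ 1.408 — close to the ISO √2 ≈ 1.414.
In the B-series (B0 = 1000 × 1414 mm): B6 = 125 × 176 mm.

B6 (125 × 176 mm)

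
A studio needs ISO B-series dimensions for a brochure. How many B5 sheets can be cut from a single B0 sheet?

Each ISO step halves the sheet: 1 × B0 → 2 × B1 → 4 × B2 → 8 × B3 → …
From B0 to B5 is 5 halving steps: 2^5 = 32.

32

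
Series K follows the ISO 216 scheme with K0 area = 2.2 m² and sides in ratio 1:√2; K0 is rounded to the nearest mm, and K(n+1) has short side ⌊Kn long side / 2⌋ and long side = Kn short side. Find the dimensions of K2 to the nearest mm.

623 × 882 mm

Let K0's short side be w mm. w · w√2 = 2.2 m² = 2,200,000 mm², so w ≈ 1247.3 mm and w√2 ≈ 1763.9 mm → K0 = 1247 × 1764 mm.
K1: ⌊1764/2⌋ × 1247 = 882 × 1247 mm
K2: ⌊1247/2⌋ × 882 = 623 × 882 mm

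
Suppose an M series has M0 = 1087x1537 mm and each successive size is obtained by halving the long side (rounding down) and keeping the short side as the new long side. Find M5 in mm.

M1 = 768 × 1087 mm (from M0 by 1 halving).
M2: ⌊1087/2⌋ × 768 = 543 × 768 mm
M3: ⌊768/2⌋ × 543 = 384 × 543 mm
M4: ⌊543/2⌋ × 384 = 271 × 384 mm
M5: ⌊384/2⌋ × 271 = 192 × 271 mm

192 × 271 mm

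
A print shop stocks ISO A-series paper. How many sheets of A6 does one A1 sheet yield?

32

Each ISO step halves the sheet: 1 × A1 → 2 × A2 → 4 × A3 → 8 × A4 → …
From A1 to A6 is 5 halving steps: 2^5 = 32.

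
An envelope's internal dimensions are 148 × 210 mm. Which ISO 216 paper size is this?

Aspect ratio 210/148 ≈ 1.419 — close to the ISO √2 ≈ 1.414.
In the A-series (A0 area = 1 m²): A5 = 148 × 210 mm.

A5 (148 × 210 mm)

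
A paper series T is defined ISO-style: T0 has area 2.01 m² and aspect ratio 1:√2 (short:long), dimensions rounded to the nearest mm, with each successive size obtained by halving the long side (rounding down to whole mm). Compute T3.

421 × 596 mm

Let T0's short side be w mm. w · w√2 = 2.01 m² = 2,010,000 mm², so w ≈ 1192.2 mm and w√2 ≈ 1686.0 mm → T0 = 1192 × 1686 mm.
T1: ⌊1686/2⌋ × 1192 = 843 × 1192 mm
T2: ⌊1192/2⌋ × 843 = 596 × 843 mm
T3: ⌊843/2⌋ × 596 = 421 × 596 mm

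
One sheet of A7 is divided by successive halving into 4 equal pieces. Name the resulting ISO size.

4 = 2^2, so 2 halving steps.
A7 → A8 → … → A9 after 2 steps.

A9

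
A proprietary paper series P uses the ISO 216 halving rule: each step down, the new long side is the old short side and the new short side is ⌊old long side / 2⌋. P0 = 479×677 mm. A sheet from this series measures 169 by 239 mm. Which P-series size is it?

P3

P0: 479 × 677 mm
P1: 338 × 479 mm
P2: 239 × 338 mm
P3: 169 × 239 mm
P4: 119 × 169 mm
→ matches P3.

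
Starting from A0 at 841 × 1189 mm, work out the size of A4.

A1: ⌊1189/2⌋ × 841 = 594 × 841 mm
A2: ⌊841/2⌋ × 594 = 420 × 594 mm
A3: ⌊594/2⌋ × 420 = 297 × 420 mm
A4: ⌊420/2⌋ × 297 = 210 × 297 mm

210 × 297 mm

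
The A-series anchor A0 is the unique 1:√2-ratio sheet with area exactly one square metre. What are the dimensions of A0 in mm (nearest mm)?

Let the short side be w mm. Then the long side is w√2 and w · w√2 = 10⁶ mm².
w² = 10⁶/√2, so w = 1000 / 2^(1/4) ≈ 840.9 mm; long side = 1000 · 2^(1/4) ≈ 1189.2 mm.

841 × 1189 mm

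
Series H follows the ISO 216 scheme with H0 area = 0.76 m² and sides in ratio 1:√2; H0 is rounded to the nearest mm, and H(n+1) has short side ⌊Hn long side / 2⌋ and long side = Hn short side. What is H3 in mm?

259 × 366 mm

Let H0's short side be w mm. w · w√2 = 0.76 m² = 760,000 mm², so w ≈ 733.1 mm and w√2 ≈ 1036.7 mm → H0 = 733 × 1037 mm.
H1: ⌊1037/2⌋ × 733 = 518 × 733 mm
H2: ⌊733/2⌋ × 518 = 366 × 518 mm
H3: ⌊518/2⌋ × 366 = 259 × 366 mm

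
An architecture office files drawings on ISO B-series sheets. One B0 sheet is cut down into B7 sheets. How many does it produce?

128

Each ISO step halves the sheet: 1 × B0 → 2 × B1 → 4 × B2 → 8 × B3 → …
From B0 to B7 is 7 halving steps: 2^7 = 128.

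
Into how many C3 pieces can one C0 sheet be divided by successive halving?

8

Each ISO step halves the sheet: 1 × C0 → 2 × C1 → 4 × C2 → 8 × C3
From C0 to C3 is 3 halving steps: 2^3 = 8.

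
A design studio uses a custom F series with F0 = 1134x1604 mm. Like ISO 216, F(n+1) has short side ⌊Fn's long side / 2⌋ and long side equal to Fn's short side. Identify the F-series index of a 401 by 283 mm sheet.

F4

F0: 1134 × 1604 mm
F1: 802 × 1134 mm
F2: 567 × 802 mm
F3: 401 × 567 mm
F4: 283 × 401 mm
F5: 200 × 283 mm
→ matches F4.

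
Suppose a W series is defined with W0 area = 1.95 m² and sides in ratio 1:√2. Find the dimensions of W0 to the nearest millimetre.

Let the short side be w mm. Then w · w√2 = 1.95 m² = 1,950,000 mm².
w² = 1,950,000/√2, so w ≈ 1174.2 mm; long side = w√2 ≈ 1660.6 mm.

1174 × 1661 mm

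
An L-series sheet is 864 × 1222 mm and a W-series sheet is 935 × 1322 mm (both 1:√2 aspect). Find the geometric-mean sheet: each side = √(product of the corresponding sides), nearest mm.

899 × 1271 mm

Short side: √(864 · 935) = √807840 ≈ 898.8 → 899 mm
Long side: √(1222 · 1322) = √1615484 ≈ 1271.0 → 1271 mm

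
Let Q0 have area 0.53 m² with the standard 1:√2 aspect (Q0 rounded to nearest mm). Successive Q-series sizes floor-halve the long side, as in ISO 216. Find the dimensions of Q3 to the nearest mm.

Let Q0's short side be w mm. w · w√2 = 0.53 m² = 530,000 mm², so w ≈ 612.2 mm and w√2 ≈ 865.8 mm → Q0 = 612 × 866 mm.
Q1: ⌊866/2⌋ × 612 = 433 × 612 mm
Q2: ⌊612/2⌋ × 433 = 306 × 433 mm
Q3: ⌊433/2⌋ × 306 = 216 × 306 mm

216 × 306 mm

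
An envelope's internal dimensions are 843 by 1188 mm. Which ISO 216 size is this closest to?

A0 (841 × 1189 mm)

Aspect ratio 1188/843 ≈ 1.409 — close to the ISO √2 ≈ 1.414.
In the A-series (A0 area = 1 m²): A0 = 841 × 1189 mm.
Off by 3 mm total — nearest standard size.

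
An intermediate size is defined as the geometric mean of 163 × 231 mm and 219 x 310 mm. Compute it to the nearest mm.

Short side: √(163 · 219) = √35697 ≈ 188.9 → 189 mm
Long side: √(231 · 310) = √71610 ≈ 267.6 → 268 mm

189 × 268 mm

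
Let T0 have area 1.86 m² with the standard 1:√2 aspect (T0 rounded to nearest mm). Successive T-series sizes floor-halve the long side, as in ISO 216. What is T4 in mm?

286 × 405 mm

Let T0's short side be w mm. w · w√2 = 1.86 m² = 1,860,000 mm², so w ≈ 1146.8 mm and w√2 ≈ 1621.9 mm → T0 = 1147 × 1622 mm.
T1: ⌊1622/2⌋ × 1147 = 811 × 1147 mm
T2: ⌊1147/2⌋ × 811 = 573 × 811 mm
T3: ⌊811/2⌋ × 573 = 405 × 573 mm
T4: ⌊573/2⌋ × 405 = 286 × 405 mm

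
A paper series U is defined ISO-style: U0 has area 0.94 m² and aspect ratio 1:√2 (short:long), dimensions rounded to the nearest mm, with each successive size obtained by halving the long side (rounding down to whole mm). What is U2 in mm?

Let U0's short side be w mm. w · w√2 = 0.94 m² = 940,000 mm², so w ≈ 815.3 mm and w√2 ≈ 1153.0 mm → U0 = 815 × 1153 mm.
U1: ⌊1153/2⌋ × 815 = 576 × 815 mm
U2: ⌊815/2⌋ × 576 = 407 × 576 mm

407 × 576 mm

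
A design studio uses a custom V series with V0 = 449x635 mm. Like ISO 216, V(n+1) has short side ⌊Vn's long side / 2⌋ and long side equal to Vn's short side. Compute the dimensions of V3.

V1: ⌊635/2⌋ × 449 = 317 × 449 mm
V2: ⌊449/2⌋ × 317 = 224 × 317 mm
V3: ⌊317/2⌋ × 224 = 158 × 224 mm

158 × 224 mm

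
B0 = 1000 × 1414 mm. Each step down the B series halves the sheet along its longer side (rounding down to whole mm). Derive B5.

B1: ⌊1414/2⌋ × 1000 = 707 × 1000 mm
B2: ⌊1000/2⌋ × 707 = 500 × 707 mm
B3: ⌊707/2⌋ × 500 = 353 × 500 mm
B4: ⌊500/2⌋ × 353 = 250 × 353 mm
B5: ⌊353/2⌋ × 250 = 176 × 250 mm

176 × 250 mm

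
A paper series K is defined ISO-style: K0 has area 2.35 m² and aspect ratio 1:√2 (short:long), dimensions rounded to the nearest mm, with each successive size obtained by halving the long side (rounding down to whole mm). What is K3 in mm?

Let K0's short side be w mm. w · w√2 = 2.35 m² = 2,350,000 mm², so w ≈ 1289.1 mm and w√2 ≈ 1823.0 mm → K0 = 1289 × 1823 mm.
K1: ⌊1823/2⌋ × 1289 = 911 × 1289 mm
K2: ⌊1289/2⌋ × 911 = 644 × 911 mm
K3: ⌊911/2⌋ × 644 = 455 × 644 mm

455 × 644 mm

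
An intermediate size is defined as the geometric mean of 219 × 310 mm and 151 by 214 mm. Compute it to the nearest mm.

Short side: √(219 · 151) = √33069 ≈ 181.8 → 182 mm
Long side: √(310 · 214) = √66340 ≈ 257.6 → 258 mm

182 × 258 mm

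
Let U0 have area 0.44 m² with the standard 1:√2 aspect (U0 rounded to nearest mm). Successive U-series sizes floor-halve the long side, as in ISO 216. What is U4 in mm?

139 × 197 mm

Let U0's short side be w mm. w · w√2 = 0.44 m² = 440,000 mm², so w ≈ 557.8 mm and w√2 ≈ 788.8 mm → U0 = 558 × 789 mm.
U1: ⌊789/2⌋ × 558 = 394 × 558 mm
U2: ⌊558/2⌋ × 394 = 279 × 394 mm
U3: ⌊394/2⌋ × 279 = 197 × 279 mm
U4: ⌊279/2⌋ × 197 = 139 × 197 mm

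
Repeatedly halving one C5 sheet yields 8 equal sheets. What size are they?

8 = 2^3, so 3 halving steps.
C5 → C6 → … → C8 after 3 steps.

C8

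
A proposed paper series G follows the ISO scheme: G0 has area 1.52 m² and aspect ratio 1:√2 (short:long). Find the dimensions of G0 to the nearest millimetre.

1037 × 1466 mm

Let the short side be w mm. Then w · w√2 = 1.52 m² = 1,520,000 mm².
w² = 1,520,000/√2, so w ≈ 1036.7 mm; long side = w√2 ≈ 1466.2 mm.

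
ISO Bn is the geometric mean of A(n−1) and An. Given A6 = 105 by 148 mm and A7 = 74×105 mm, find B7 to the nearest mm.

Short side: √(105 · 74) = √7770 ≈ 88.1 → 88 mm
Long side: √(148 · 105) = √15540 ≈ 124.7 → 125 mm

88 × 125 mm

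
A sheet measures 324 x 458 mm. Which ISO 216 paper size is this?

C3 (324 × 458 mm)

Aspect ratio 458/324 ≈ 1.414 — close to the ISO √2 ≈ 1.414.
In the C-series (envelope sizes, between A and B): C3 = 324 × 458 mm.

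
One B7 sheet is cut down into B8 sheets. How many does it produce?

2

B7 = 88 × 125 mm; B8 = 62 × 88 mm.
Each halving step doubles the count; 1 step from B7 to B8.
2^1 = 2.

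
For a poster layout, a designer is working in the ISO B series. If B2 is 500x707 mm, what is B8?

62 × 88 mm

B3: ⌊707/2⌋ × 500 = 353 × 500 mm
B4: ⌊500/2⌋ × 353 = 250 × 353 mm
B5: ⌊353/2⌋ × 250 = 176 × 250 mm
B6: ⌊250/2⌋ × 176 = 125 × 176 mm
B7: ⌊176/2⌋ × 125 = 88 × 125 mm
B8: ⌊125/2⌋ × 88 = 62 × 88 mm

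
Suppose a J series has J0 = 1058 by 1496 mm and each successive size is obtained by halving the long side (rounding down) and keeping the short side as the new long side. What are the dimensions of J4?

264 × 374 mm

J1: ⌊1496/2⌋ × 1058 = 748 × 1058 mm
J2: ⌊1058/2⌋ × 748 = 529 × 748 mm
J3: ⌊748/2⌋ × 529 = 374 × 529 mm
J4: ⌊529/2⌋ × 374 = 264 × 374 mm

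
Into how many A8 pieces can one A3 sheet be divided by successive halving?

A3 = 297 × 420 mm; A8 = 52 × 74 mm.
Each halving step doubles the count; 5 steps from A3 to A8.
2^5 = 32.

32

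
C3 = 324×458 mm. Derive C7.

C4: ⌊458/2⌋ × 324 = 229 × 324 mm
C5: ⌊324/2⌋ × 229 = 162 × 229 mm
C6: ⌊229/2⌋ × 162 = 114 × 162 mm
C7: ⌊162/2⌋ × 114 = 81 × 114 mm

81 × 114 mm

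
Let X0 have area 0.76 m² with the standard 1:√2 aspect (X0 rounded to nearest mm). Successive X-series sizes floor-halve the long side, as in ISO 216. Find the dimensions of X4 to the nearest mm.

183 × 259 mm

Let X0's short side be w mm. w · w√2 = 0.76 m² = 760,000 mm², so w ≈ 733.1 mm and w√2 ≈ 1036.7 mm → X0 = 733 × 1037 mm.
X1: ⌊1037/2⌋ × 733 = 518 × 733 mm
X2: ⌊733/2⌋ × 518 = 366 × 518 mm
X3: ⌊518/2⌋ × 366 = 259 × 366 mm
X4: ⌊366/2⌋ × 259 = 183 × 259 mm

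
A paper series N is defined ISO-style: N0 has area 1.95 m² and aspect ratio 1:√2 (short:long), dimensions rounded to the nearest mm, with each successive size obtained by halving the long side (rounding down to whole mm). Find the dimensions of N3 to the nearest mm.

Let N0's short side be w mm. w · w√2 = 1.95 m² = 1,950,000 mm², so w ≈ 1174.2 mm and w√2 ≈ 1660.6 mm → N0 = 1174 × 1661 mm.
N1: ⌊1661/2⌋ × 1174 = 830 × 1174 mm
N2: ⌊1174/2⌋ × 830 = 587 × 830 mm
N3: ⌊830/2⌋ × 587 = 415 × 587 mm

415 × 587 mm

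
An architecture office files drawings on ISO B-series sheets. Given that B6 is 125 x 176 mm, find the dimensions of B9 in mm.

B7: ⌊176/2⌋ × 125 = 88 × 125 mm
B8: ⌊125/2⌋ × 88 = 62 × 88 mm
B9: ⌊88/2⌋ × 62 = 44 × 62 mm

44 × 62 mm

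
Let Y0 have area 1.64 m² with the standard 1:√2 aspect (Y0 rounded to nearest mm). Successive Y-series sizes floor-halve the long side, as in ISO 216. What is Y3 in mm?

380 × 538 mm

Let Y0's short side be w mm. w · w√2 = 1.64 m² = 1,640,000 mm², so w ≈ 1076.9 mm and w√2 ≈ 1522.9 mm → Y0 = 1077 × 1523 mm.
Y1: ⌊1523/2⌋ × 1077 = 761 × 1077 mm
Y2: ⌊1077/2⌋ × 761 = 538 × 761 mm
Y3: ⌊761/2⌋ × 538 = 380 × 538 mm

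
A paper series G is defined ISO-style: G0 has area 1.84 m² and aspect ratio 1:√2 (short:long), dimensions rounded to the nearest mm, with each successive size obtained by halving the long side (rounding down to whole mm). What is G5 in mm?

201 × 285 mm

Let G0's short side be w mm. w · w√2 = 1.84 m² = 1,840,000 mm², so w ≈ 1140.6 mm and w√2 ≈ 1613.1 mm → G0 = 1141 × 1613 mm.
G1: ⌊1613/2⌋ × 1141 = 806 × 1141 mm
G2: ⌊1141/2⌋ × 806 = 570 × 806 mm
G3: ⌊806/2⌋ × 570 = 403 × 570 mm
G4: ⌊570/2⌋ × 403 = 285 × 403 mm
G5: ⌊403/2⌋ × 285 = 201 × 285 mm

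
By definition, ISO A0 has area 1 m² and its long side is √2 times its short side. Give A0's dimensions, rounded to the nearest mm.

841 × 1189 mm

Let the short side be w mm. Then the long side is w√2 and w · w√2 = 10⁶ mm².
w² = 10⁶/√2, so w = 1000 / 2^(1/4) ≈ 840.9 mm; long side = 1000 · 2^(1/4) ≈ 1189.2 mm.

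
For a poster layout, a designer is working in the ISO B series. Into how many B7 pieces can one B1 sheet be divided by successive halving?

B1 = 707 × 1000 mm; B7 = 88 × 125 mm.
Each halving step doubles the count; 6 steps from B1 to B7.
2^6 = 64.

64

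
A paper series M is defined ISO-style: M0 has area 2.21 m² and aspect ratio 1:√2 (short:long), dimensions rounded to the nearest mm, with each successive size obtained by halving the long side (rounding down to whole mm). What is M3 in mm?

442 × 625 mm

Let M0's short side be w mm. w · w√2 = 2.21 m² = 2,210,000 mm², so w ≈ 1250.1 mm and w√2 ≈ 1767.9 mm → M0 = 1250 × 1768 mm.
M1: ⌊1768/2⌋ × 1250 = 884 × 1250 mm
M2: ⌊1250/2⌋ × 884 = 625 × 884 mm
M3: ⌊884/2⌋ × 625 = 442 × 625 mm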